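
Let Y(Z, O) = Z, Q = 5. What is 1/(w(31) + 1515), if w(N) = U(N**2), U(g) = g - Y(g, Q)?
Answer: 1/1515 ≈ 0.00066007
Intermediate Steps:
U(g) = 0 (U(g) = g - g = 0)
w(N) = 0
1/(w(31) + 1515) = 1/(0 + 1515) = 1/1515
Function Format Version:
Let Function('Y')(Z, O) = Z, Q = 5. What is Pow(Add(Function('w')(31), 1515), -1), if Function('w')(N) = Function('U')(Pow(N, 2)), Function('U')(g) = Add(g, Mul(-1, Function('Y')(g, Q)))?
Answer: Rational(1, 1515) ≈ 0.00066007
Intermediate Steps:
Function('U')(g) = 0 (Function('U')(g) = Add(g, Mul(-1, g)) = 0)
Function('w')(N) = 0
Pow(Add(Function('w')(31), 1515), -1) = Pow(Add(0, 1515), -1) = Pow(1515, -1) = Rational(1, 1515)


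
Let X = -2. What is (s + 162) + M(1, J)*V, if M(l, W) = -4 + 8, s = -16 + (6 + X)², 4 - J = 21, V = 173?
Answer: 854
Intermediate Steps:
J = -17 (J = 4 - 1*21 = 4 - 21 = -17)
s = 0 (s = -16 + (6 - 2)² = -16 + 4² = -16 + 16 = 0)
M(l, W) = 4
(s + 162) + M(1, J)*V = (0 + 162) + 4*173 = 162 + 692 = 854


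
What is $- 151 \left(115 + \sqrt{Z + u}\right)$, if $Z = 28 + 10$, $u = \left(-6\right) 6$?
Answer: $-17365 - 151 \sqrt{2} \approx -17579.0$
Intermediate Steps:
$u = -36$
$Z = 38$
$- 151 \left(115 + \sqrt{Z + u}\right) = - 151 \left(115 + \sqrt{38 - 36}\right) = - 151 \left(115 + \sqrt{2}\right) = -17365 - 151 \sqrt{2}$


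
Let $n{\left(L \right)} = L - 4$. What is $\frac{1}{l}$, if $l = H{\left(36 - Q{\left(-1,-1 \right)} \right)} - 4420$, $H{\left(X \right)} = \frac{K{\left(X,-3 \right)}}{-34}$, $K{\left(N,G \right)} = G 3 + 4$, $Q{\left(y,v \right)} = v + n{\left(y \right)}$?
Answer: $- \frac{34}{150275} \approx -0.00022625$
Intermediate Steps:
$n{\left(L \right)} = -4 + L$
$Q{\left(y,v \right)} = -4 + v + y$ ($Q{\left(y,v \right)} = v + \left(-4 + y\right) = -4 + v + y$)
$K{\left(N,G \right)} = 4 + 3 G$ ($K{\left(N,G \right)} = 3 G + 4 = 4 + 3 G$)
$H{\left(X \right)} = \frac{5}{34}$ ($H{\left(X \right)} = \frac{4 + 3 \left(-3\right)}{-34} = \left(4 - 9\right) \left(- \frac{1}{34}\right) = \left(-5\right) \left(- \frac{1}{34}\right) = \frac{5}{34}$)
$l = - \frac{150275}{34}$ ($l = \frac{5}{34} - 4420 = - \frac{150275}{34} \approx -4419.9$)
$\frac{1}{l} = \frac{1}{- \frac{150275}{34}} = - \frac{34}{150275}$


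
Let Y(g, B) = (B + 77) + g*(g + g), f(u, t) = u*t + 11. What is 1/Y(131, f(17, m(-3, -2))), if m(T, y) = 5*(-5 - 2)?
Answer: 1/33815 ≈ 2.9573e-5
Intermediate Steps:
m(T, y) = -35 (m(T, y) = 5*(-7) = -35)
f(u, t) = 11 + t*u (f(u, t) = t*u + 11 = 11 + t*u)
Y(g, B) = 77 + B + 2*g**2 (Y(g, B) = (77 + B) + g*(2*g) = (77 + B) + 2*g**2 = 77 + B + 2*g**2)
1/Y(131, f(17, m(-3, -2))) = 1/(77 + (11 - 35*17) + 2*131**2) = 1/(77 + (11 - 595) + 2*17161) = 1/(77 - 584 + 34322) = 1/33815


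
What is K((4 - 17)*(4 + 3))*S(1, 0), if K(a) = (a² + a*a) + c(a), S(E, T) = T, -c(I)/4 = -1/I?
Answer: 0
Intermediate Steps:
c(I) = 4/I (c(I) = -(-4)/I = 4/I)
K(a) = 2*a² + 4/a (K(a) = (a² + a*a) + 4/a = (a² + a²) + 4/a = 2*a² + 4/a)
K((4 - 17)*(4 + 3))*S(1, 0) = (2*(2 + ((4 - 17)*(4 + 3))³)/(((4 - 17)*(4 + 3))))*0 = (2*(2 + (-13*7)³)/((-13*7)))*0 = (2*(2 + (-91)³)/(-91))*0 = (2*(-1/91)*(2 - 753571))*0 = (2*(-1/91)*(-753569))*0 = (1507138/91)*0 = 0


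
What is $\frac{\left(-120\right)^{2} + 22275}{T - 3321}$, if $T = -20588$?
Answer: $- \frac{36675}{23909} \approx -1.5339$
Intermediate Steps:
$\frac{\left(-120\right)^{2} + 22275}{T - 3321} = \frac{\left(-120\right)^{2} + 22275}{-20588 - 3321} = \frac{14400 + 22275}{-23909} = 36675 \left(- \frac{1}{23909}\right) = - \frac{36675}{23909}$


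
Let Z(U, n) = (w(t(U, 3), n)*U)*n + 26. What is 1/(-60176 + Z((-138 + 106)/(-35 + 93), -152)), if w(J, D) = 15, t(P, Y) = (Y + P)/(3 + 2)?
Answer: -29/1707870 ≈ -1.6980e-5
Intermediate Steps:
t(P, Y) = P/5 + Y/5 (t(P, Y) = (P + Y)/5 = (P + Y)*(⅕) = P/5 + Y/5)
Z(U, n) = 26 + 15*U*n (Z(U, n) = (15*U)*n + 26 = 15*U*n + 26 = 26 + 15*U*n)
1/(-60176 + Z((-138 + 106)/(-35 + 93), -152)) = 1/(-60176 + (26 + 15*((-138 + 106)/(-35 + 93))*(-152))) = 1/(-60176 + (26 + 15*(-32/58)*(-152))) = 1/(-60176 + (26 + 15*(-32*1/58)*(-152))) = 1/(-60176 + (26 + 15*(-16/29)*(-152))) = 1/(-60176 + (26 + 36480/29)) = 1/(-60176 + 37234/29) = 1/(-1707870/29) = -29/1707870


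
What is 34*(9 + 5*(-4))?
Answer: -374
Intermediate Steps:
34*(9 + 5*(-4)) = 34*(9 - 20) = 34*(-11) = -374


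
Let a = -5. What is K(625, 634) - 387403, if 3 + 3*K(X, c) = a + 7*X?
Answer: -1157842/3 ≈ -3.8595e+5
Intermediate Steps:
K(X, c) = -8/3 + 7*X/3 (K(X, c) = -1 + (-5 + 7*X)/3 = -1 + (-5/3 + 7*X/3) = -8/3 + 7*X/3)
K(625, 634) - 387403 = (-8/3 + (7/3)*625) - 387403 = (-8/3 + 4375/3) - 387403 = 4367/3 - 387403 = -1157842/3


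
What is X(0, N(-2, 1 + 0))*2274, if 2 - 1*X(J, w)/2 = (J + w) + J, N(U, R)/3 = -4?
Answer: 63672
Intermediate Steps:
N(U, R) = -12 (N(U, R) = 3*(-4) = -12)
X(J, w) = 4 - 4*J - 2*w (X(J, w) = 4 - 2*((J + w) + J) = 4 - 2*(w + 2*J) = 4 + (-4*J - 2*w) = 4 - 4*J - 2*w)
X(0, N(-2, 1 + 0))*2274 = (4 - 4*0 - 2*(-12))*2274 = (4 + 0 + 24)*2274 = 28*2274 = 63672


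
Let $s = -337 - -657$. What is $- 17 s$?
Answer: $-5440$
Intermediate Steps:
$s = 320$ ($s = -337 + 657 = 320$)
$- 17 s = - 17 \cdot 320 = \left(-1\right) 5440 = -5440$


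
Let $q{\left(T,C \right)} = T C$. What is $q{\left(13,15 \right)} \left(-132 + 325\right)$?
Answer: $37635$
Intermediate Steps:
$q{\left(T,C \right)} = C T$
$q{\left(13,15 \right)} \left(-132 + 325\right) = 15 \cdot 13 \left(-132 + 325\right) = 195 \cdot 193 = 37635$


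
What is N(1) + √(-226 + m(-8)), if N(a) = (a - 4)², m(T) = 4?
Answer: 9 + I*√222 ≈ 9.0 + 14.9*I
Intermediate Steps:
N(a) = (-4 + a)²
N(1) + √(-226 + m(-8)) = (-4 + 1)² + √(-226 + 4) = (-3)² + √(-222) = 9 + I*√222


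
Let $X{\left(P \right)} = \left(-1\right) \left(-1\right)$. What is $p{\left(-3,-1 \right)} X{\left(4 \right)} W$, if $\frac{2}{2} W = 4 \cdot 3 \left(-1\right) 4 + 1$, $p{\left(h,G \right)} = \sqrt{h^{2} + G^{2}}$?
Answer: $- 47 \sqrt{10} \approx -148.63$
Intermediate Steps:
$X{\left(P \right)} = 1$
$p{\left(h,G \right)} = \sqrt{G^{2} + h^{2}}$
$W = -47$ ($W = 4 \cdot 3 \left(-1\right) 4 + 1 = 12 \left(-1\right) 4 + 1 = \left(-12\right) 4 + 1 = -48 + 1 = -47$)
$p{\left(-3,-1 \right)} X{\left(4 \right)} W = \sqrt{\left(-1\right)^{2} + \left(-3\right)^{2}} \cdot 1 \left(-47\right) = \sqrt{1 + 9} \cdot 1 \left(-47\right) = \sqrt{10} \cdot 1 \left(-47\right) = \sqrt{10} \left(-47\right) = - 47 \sqrt{10}$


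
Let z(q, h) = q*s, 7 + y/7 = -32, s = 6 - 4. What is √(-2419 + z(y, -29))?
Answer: I*√2965 ≈ 54.452*I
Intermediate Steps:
s = 2
y = -273 (y = -49 + 7*(-32) = -49 - 224 = -273)
z(q, h) = 2*q (z(q, h) = q*2 = 2*q)
√(-2419 + z(y, -29)) = √(-2419 + 2*(-273)) = √(-2419 - 546) = √(-2965) = I*√2965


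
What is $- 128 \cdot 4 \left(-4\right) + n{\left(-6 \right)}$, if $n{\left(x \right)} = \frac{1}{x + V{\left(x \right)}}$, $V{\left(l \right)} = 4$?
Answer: $\frac{4095}{2} \approx 2047.5$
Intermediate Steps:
$n{\left(x \right)} = \frac{1}{4 + x}$ ($n{\left(x \right)} = \frac{1}{x + 4} = \frac{1}{4 + x}$)
$- 128 \cdot 4 \left(-4\right) + n{\left(-6 \right)} = - 128 \cdot 4 \left(-4\right) + \frac{1}{4 - 6} = \left(-128\right) \left(-16\right) + \frac{1}{-2} = 2048 - \frac{1}{2} = \frac{4095}{2}$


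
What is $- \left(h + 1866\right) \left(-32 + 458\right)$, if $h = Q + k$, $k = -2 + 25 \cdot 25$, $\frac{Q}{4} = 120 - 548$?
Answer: $-331002$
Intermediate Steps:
$Q = -1712$ ($Q = 4 \left(120 - 548\right) = 4 \left(-428\right) = -1712$)
$k = 623$ ($k = -2 + 625 = 623$)
$h = -1089$ ($h = -1712 + 623 = -1089$)
$- \left(h + 1866\right) \left(-32 + 458\right) = - \left(-1089 + 1866\right) \left(-32 + 458\right) = - 777 \cdot 426 = \left(-1\right) 331002 = -331002$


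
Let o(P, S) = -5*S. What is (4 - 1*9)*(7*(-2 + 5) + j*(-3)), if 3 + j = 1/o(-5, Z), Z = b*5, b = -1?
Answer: -747/5 ≈ -149.40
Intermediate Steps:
Z = -5 (Z = -1*5 = -5)
j = -74/25 (j = -3 + 1/(-5*(-5)) = -3 + 1/25 = -74/25 ≈ -2.9600)
(4 - 1*9)*(7*(-2 + 5) + j*(-3)) = (4 - 1*9)*(7*(-2 + 5) - 74/25*(-3)) = (4 - 9)*(7*3 + 222/25) = -5*(21 + 222/25) = -5*747/25 = -747/5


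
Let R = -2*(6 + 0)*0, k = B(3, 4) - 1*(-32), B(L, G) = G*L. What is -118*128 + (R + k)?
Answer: -15060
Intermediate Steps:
k = 44 (k = 4*3 - 1*(-32) = 12 + 32 = 44)
R = 0 (R = -2*6*0 = -12*0 = 0)
-118*128 + (R + k) = -118*128 + (0 + 44) = -15104 + 44 = -15060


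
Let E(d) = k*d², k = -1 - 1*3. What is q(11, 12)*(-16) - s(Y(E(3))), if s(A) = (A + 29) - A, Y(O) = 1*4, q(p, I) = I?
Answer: -221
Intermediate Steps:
k = -4 (k = -1 - 3 = -4)
E(d) = -4*d²
Y(O) = 4
s(A) = 29 (s(A) = (29 + A) - A = 29)
q(11, 12)*(-16) - s(Y(E(3))) = 12*(-16) - 1*29 = -192 - 29 = -221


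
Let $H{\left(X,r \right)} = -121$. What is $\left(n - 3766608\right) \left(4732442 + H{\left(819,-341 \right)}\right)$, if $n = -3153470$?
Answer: $-32748030441038$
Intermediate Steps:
$\left(n - 3766608\right) \left(4732442 + H{\left(819,-341 \right)}\right) = \left(-3153470 - 3766608\right) \left(4732442 - 121\right) = \left(-6920078\right) 4732321 = -32748030441038$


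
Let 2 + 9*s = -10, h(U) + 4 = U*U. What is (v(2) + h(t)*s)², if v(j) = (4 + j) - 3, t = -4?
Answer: 169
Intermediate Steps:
h(U) = -4 + U² (h(U) = -4 + U*U = -4 + U²)
v(j) = 1 + j
s = -4/3 (s = -2/9 + (⅑)*(-10) = -2/9 - 10/9 = -4/3 ≈ -1.3333)
(v(2) + h(t)*s)² = ((1 + 2) + (-4 + (-4)²)*(-4/3))² = (3 + (-4 + 16)*(-4/3))² = (3 + 12*(-4/3))² = (3 - 16)² = (-13)² = 169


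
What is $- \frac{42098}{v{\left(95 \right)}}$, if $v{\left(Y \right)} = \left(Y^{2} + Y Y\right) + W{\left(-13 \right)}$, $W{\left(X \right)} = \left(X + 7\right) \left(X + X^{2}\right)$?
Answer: $- \frac{21049}{8557} \approx -2.4599$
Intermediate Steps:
$W{\left(X \right)} = \left(7 + X\right) \left(X + X^{2}\right)$
$v{\left(Y \right)} = -936 + 2 Y^{2}$ ($v{\left(Y \right)} = \left(Y^{2} + Y Y\right) - 13 \left(7 + \left(-13\right)^{2} + 8 \left(-13\right)\right) = \left(Y^{2} + Y^{2}\right) - 13 \left(7 + 169 - 104\right) = 2 Y^{2} - 936 = -936 + 2 Y^{2}$)
$- \frac{42098}{v{\left(95 \right)}} = - \frac{42098}{-936 + 2 \cdot 95^{2}} = - \frac{42098}{-936 + 2 \cdot 9025} = - \frac{42098}{-936 + 18050} = - \frac{42098}{17114} = \left(-42098\right) \frac{1}{17114} = - \frac{21049}{8557}$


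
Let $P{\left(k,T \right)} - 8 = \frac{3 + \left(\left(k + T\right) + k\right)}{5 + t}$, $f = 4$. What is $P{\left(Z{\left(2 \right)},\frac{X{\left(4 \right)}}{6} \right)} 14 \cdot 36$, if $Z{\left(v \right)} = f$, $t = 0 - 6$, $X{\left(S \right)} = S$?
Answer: $-1848$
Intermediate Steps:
$t = -6$ ($t = 0 - 6 = -6$)
$Z{\left(v \right)} = 4$
$P{\left(k,T \right)} = 5 - T - 2 k$ ($P{\left(k,T \right)} = 8 + \frac{3 + \left(\left(k + T\right) + k\right)}{5 - 6} = 8 + \frac{3 + \left(\left(T + k\right) + k\right)}{-1} = 8 + \left(3 + \left(T + 2 k\right)\right) \left(-1\right) = 8 + \left(3 + T + 2 k\right) \left(-1\right) = 8 - \left(3 + T + 2 k\right) = 5 - T - 2 k$)
$P{\left(Z{\left(2 \right)},\frac{X{\left(4 \right)}}{6} \right)} 14 \cdot 36 = \left(5 - \frac{4}{6} - 8\right) 14 \cdot 36 = \left(5 - 4 \cdot \frac{1}{6} - 8\right) 14 \cdot 36 = \left(5 - \frac{2}{3} - 8\right) 14 \cdot 36 = \left(- \frac{11}{3}\right) 14 \cdot 36 = \left(- \frac{154}{3}\right) 36 = -1848$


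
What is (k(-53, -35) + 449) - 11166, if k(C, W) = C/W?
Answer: -375042/35 ≈ -10715.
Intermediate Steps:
(k(-53, -35) + 449) - 11166 = (-53/(-35) + 449) - 11166 = (-53*(-1/35) + 449) - 11166 = (53/35 + 449) - 11166 = 15768/35 - 11166 = -375042/35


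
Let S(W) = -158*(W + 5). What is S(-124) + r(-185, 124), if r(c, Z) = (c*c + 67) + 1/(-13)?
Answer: 690221/13 ≈ 53094.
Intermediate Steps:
S(W) = -790 - 158*W (S(W) = -158*(5 + W) = -790 - 158*W)
r(c, Z) = 870/13 + c² (r(c, Z) = (c² + 67) - 1/13 = (67 + c²) - 1/13 = 870/13 + c²)
S(-124) + r(-185, 124) = (-790 - 158*(-124)) + (870/13 + (-185)²) = (-790 + 19592) + (870/13 + 34225) = 18802 + 445795/13 = 690221/13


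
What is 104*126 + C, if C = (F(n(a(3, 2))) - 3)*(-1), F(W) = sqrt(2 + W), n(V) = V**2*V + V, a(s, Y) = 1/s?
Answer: 13107 - 8*sqrt(3)/9 ≈ 13105.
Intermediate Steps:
a(s, Y) = 1/s
n(V) = V + V**3 (n(V) = V**3 + V = V + V**3)
C = 3 - 8*sqrt(3)/9 (C = (sqrt(2 + (1/3 + (1/3)**3)) - 3)*(-1) = (sqrt(2 + (1/3 + 1/27)) - 3)*(-1) = (sqrt(2 + 10/27) - 3)*(-1) = (sqrt(64/27) - 3)*(-1) = (8*sqrt(3)/9 - 3)*(-1) = (-3 + 8*sqrt(3)/9)*(-1) = 3 - 8*sqrt(3)/9 ≈ 1.4604)
104*126 + C = 104*126 + (3 - 8*sqrt(3)/9) = 13104 + (3 - 8*sqrt(3)/9) = 13107 - 8*sqrt(3)/9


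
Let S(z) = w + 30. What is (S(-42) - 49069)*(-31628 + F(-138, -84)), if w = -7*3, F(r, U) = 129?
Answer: 1545340940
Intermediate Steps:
w = -21
S(z) = 9 (S(z) = -21 + 30 = 9)
(S(-42) - 49069)*(-31628 + F(-138, -84)) = (9 - 49069)*(-31628 + 129) = -49060*(-31499) = 1545340940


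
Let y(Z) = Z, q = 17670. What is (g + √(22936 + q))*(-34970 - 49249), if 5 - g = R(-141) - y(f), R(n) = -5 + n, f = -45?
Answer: -8927214 - 84219*√40606 ≈ -2.5898e+7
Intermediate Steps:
g = 106 (g = 5 - ((-5 - 141) - 1*(-45)) = 5 - (-146 + 45) = 5 - 1*(-101) = 5 + 101 = 106)
(g + √(22936 + q))*(-34970 - 49249) = (106 + √(22936 + 17670))*(-34970 - 49249) = (106 + √40606)*(-84219) = -8927214 - 84219*√40606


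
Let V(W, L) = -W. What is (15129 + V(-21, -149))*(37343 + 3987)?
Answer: 626149500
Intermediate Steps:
(15129 + V(-21, -149))*(37343 + 3987) = (15129 - 1*(-21))*(37343 + 3987) = (15129 + 21)*41330 = 15150*41330 = 626149500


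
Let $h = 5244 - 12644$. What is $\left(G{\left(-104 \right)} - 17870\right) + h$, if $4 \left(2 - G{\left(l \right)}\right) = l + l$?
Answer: $-25216$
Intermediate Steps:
$G{\left(l \right)} = 2 - \frac{l}{2}$ ($G{\left(l \right)} = 2 - \frac{l + l}{4} = 2 - \frac{2 l}{4} = 2 - \frac{l}{2}$)
$h = -7400$ ($h = 5244 - 12644 = -7400$)
$\left(G{\left(-104 \right)} - 17870\right) + h = \left(\left(2 - -52\right) - 17870\right) - 7400 = \left(\left(2 + 52\right) - 17870\right) - 7400 = \left(54 - 17870\right) - 7400 = -17816 - 7400 = -25216$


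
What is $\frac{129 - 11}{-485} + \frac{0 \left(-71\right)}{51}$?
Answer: $- \frac{118}{485} \approx -0.2433$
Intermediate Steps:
$\frac{129 - 11}{-485} + \frac{0 \left(-71\right)}{51} = \left(129 - 11\right) \left(- \frac{1}{485}\right) + 0 \cdot \frac{1}{51} = 118 \left(- \frac{1}{485}\right) + 0 = - \frac{118}{485} + 0 = - \frac{118}{485}$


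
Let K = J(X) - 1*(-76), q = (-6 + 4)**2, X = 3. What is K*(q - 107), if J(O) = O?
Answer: -8137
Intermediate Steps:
q = 4 (q = (-2)**2 = 4)
K = 79 (K = 3 - 1*(-76) = 3 + 76 = 79)
K*(q - 107) = 79*(4 - 107) = 79*(-103) = -8137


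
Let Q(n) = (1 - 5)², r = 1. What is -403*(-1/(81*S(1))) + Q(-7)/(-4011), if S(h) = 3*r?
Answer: 537515/324891 ≈ 1.6544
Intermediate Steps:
S(h) = 3 (S(h) = 3*1 = 3)
Q(n) = 16 (Q(n) = (-4)² = 16)
-403*(-1/(81*S(1))) + Q(-7)/(-4011) = -403/((-81*3)) + 16/(-4011) = -403/(-243) + 16*(-1/4011) = -403*(-1/243) - 16/4011 = 403/243 - 16/4011 = 537515/324891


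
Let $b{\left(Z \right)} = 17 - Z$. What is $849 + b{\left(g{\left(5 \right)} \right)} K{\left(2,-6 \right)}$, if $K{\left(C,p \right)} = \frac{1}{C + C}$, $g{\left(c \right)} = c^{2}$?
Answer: $847$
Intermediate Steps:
$K{\left(C,p \right)} = \frac{1}{2 C}$
$849 + b{\left(g{\left(5 \right)} \right)} K{\left(2,-6 \right)} = 849 + \left(17 - 5^{2}\right) \frac{1}{2 \cdot 2} = 849 + \left(17 - 25\right) \frac{1}{2} \cdot \frac{1}{2} = 849 + \left(17 - 25\right) \frac{1}{4} = 849 - 2 = 847$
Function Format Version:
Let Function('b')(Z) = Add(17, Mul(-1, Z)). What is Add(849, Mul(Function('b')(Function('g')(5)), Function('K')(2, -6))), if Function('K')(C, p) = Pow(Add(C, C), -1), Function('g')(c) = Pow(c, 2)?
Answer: 847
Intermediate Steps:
Function('K')(C, p) = Mul(Rational(1, 2), Pow(C, -1)) (Function('K')(C, p) = Pow(Mul(2, C), -1) = Mul(Rational(1, 2), Pow(C, -1)))
Add(849, Mul(Function('b')(Function('g')(5)), Function('K')(2, -6))) = Add(849, Mul(Add(17, Mul(-1, Pow(5, 2))), Mul(Rational(1, 2), Pow(2, -1)))) = Add(849, Mul(Add(17, Mul(-1, 25)), Mul(Rational(1, 2), Rational(1, 2)))) = Add(849, Mul(Add(17, -25), Rational(1, 4))) = Add(849, Mul(-8, Rational(1, 4))) = Add(849, -2) = 847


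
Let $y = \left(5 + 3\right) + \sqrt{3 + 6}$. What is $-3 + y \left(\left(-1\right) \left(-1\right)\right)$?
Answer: $8$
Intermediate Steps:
$y = 11$ ($y = 8 + \sqrt{9} = 8 + 3 = 11$)
$-3 + y \left(\left(-1\right) \left(-1\right)\right) = -3 + 11 \left(\left(-1\right) \left(-1\right)\right) = -3 + 11 \cdot 1 = -3 + 11 = 8$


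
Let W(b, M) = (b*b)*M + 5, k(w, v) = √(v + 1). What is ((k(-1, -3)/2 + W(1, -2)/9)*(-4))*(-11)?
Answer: 44/3 + 22*I*√2 ≈ 14.667 + 31.113*I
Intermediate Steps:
k(w, v) = √(1 + v)
W(b, M) = 5 + M*b² (W(b, M) = b²*M + 5 = M*b² + 5 = 5 + M*b²)
((k(-1, -3)/2 + W(1, -2)/9)*(-4))*(-11) = ((√(1 - 3)/2 + (5 - 2*1²)/9)*(-4))*(-11) = ((√(-2)*(½) + (5 - 2*1)*(⅑))*(-4))*(-11) = (((I*√2)*(½) + (5 - 2)*(⅑))*(-4))*(-11) = ((I*√2/2 + 3*(⅑))*(-4))*(-11) = ((I*√2/2 + ⅓)*(-4))*(-11) = ((⅓ + I*√2/2)*(-4))*(-11) = (-4/3 - 2*I*√2)*(-11) = 44/3 + 22*I*√2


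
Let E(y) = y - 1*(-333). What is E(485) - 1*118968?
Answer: -118150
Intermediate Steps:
E(y) = 333 + y (E(y) = y + 333 = 333 + y)
E(485) - 1*118968 = (333 + 485) - 1*118968 = 818 - 118968 = -118150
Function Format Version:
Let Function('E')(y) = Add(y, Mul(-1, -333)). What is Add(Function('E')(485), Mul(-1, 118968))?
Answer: -118150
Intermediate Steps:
Function('E')(y) = Add(333, y) (Function('E')(y) = Add(y, 333) = Add(333, y))
Add(Function('E')(485), Mul(-1, 118968)) = Add(Add(333, 485), Mul(-1, 118968)) = Add(818, -118968) = -118150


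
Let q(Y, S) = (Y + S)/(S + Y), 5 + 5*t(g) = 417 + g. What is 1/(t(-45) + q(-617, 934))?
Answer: 5/372 ≈ 0.013441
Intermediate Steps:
t(g) = 412/5 + g/5 (t(g) = -1 + (417 + g)/5 = -1 + (417/5 + g/5) = 412/5 + g/5)
q(Y, S) = 1 (q(Y, S) = (S + Y)/(S + Y) = 1)
1/(t(-45) + q(-617, 934)) = 1/((412/5 + (⅕)*(-45)) + 1) = 1/((412/5 - 9) + 1) = 1/(367/5 + 1) = 1/(372/5) = 5/372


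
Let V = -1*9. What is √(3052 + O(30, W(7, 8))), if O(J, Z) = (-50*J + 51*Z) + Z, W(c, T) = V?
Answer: 2*√271 ≈ 32.924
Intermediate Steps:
V = -9
W(c, T) = -9
O(J, Z) = -50*J + 52*Z
√(3052 + O(30, W(7, 8))) = √(3052 + (-50*30 + 52*(-9))) = √(3052 + (-1500 - 468)) = √(3052 - 1968) = √1084 = 2*√271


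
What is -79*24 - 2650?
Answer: -4546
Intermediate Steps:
-79*24 - 2650 = -1896 - 2650 = -4546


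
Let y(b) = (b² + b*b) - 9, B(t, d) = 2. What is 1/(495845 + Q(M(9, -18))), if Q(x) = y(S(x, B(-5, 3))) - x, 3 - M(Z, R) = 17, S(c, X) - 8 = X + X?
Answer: 1/496138 ≈ 2.0156e-6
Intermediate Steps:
S(c, X) = 8 + 2*X (S(c, X) = 8 + (X + X) = 8 + 2*X)
M(Z, R) = -14 (M(Z, R) = 3 - 1*17 = 3 - 17 = -14)
y(b) = -9 + 2*b² (y(b) = (b² + b²) - 9 = 2*b² - 9 = -9 + 2*b²)
Q(x) = 279 - x (Q(x) = (-9 + 2*(8 + 2*2)²) - x = (-9 + 2*(8 + 4)²) - x = (-9 + 2*12²) - x = (-9 + 2*144) - x = (-9 + 288) - x = 279 - x)
1/(495845 + Q(M(9, -18))) = 1/(495845 + (279 - 1*(-14))) = 1/(495845 + (279 + 14)) = 1/(495845 + 293) = 1/496138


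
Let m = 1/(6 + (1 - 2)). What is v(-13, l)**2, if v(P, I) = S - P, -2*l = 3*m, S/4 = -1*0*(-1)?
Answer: 169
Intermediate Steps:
m = 1/5 (m = 1/(6 - 1) = 1/5 ≈ 0.20000)
S = 0 (S = 4*(-1*0*(-1)) = 4*(0*(-1)) = 4*0 = 0)
l = -3/10 (l = -3/(2*5) = -1/2*3/5 = -3/10 ≈ -0.30000)
v(P, I) = -P (v(P, I) = 0 - P = -P)
v(-13, l)**2 = (-1*(-13))**2 = 13**2 = 169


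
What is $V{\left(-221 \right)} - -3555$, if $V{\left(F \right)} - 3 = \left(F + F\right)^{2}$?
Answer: $198922$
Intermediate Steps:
$V{\left(F \right)} = 3 + 4 F^{2}$ ($V{\left(F \right)} = 3 + \left(F + F\right)^{2} = 3 + \left(2 F\right)^{2} = 3 + 4 F^{2}$)
$V{\left(-221 \right)} - -3555 = \left(3 + 4 \left(-221\right)^{2}\right) - -3555 = \left(3 + 4 \cdot 48841\right) + 3555 = \left(3 + 195364\right) + 3555 = 195367 + 3555 = 198922$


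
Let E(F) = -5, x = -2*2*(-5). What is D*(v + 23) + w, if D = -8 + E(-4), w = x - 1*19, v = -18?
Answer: -64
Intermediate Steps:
x = 20 (x = -4*(-5) = 20)
w = 1 (w = 20 - 1*19 = 20 - 19 = 1)
D = -13 (D = -8 - 5 = -13)
D*(v + 23) + w = -13*(-18 + 23) + 1 = -13*5 + 1 = -65 + 1 = -64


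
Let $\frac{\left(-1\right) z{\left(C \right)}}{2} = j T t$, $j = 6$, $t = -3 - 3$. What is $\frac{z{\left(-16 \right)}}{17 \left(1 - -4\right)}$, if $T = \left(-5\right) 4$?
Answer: $- \frac{288}{17} \approx -16.941$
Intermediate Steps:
$t = -6$
$T = -20$
$z{\left(C \right)} = -1440$ ($z{\left(C \right)} = - 2 \cdot 6 \left(-20\right) \left(-6\right) = - 2 \left(\left(-120\right) \left(-6\right)\right) = \left(-2\right) 720 = -1440$)
$\frac{z{\left(-16 \right)}}{17 \left(1 - -4\right)} = - \frac{1440}{17 \left(1 - -4\right)} = - \frac{1440}{17 \left(1 + 4\right)} = - \frac{1440}{17 \cdot 5} = - \frac{1440}{85} = \left(-1440\right) \frac{1}{85} = - \frac{288}{17}$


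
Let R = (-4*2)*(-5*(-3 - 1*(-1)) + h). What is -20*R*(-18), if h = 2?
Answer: -34560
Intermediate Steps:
R = -96 (R = (-4*2)*(-5*(-3 - 1*(-1)) + 2) = -8*(-5*(-3 + 1) + 2) = -8*(-5*(-2) + 2) = -8*(10 + 2) = -8*12 = -96)
-20*R*(-18) = -20*(-96)*(-18) = 1920*(-18) = -34560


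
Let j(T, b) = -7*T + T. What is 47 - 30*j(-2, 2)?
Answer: -313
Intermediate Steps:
j(T, b) = -6*T
47 - 30*j(-2, 2) = 47 - (-180)*(-2) = 47 - 30*12 = 47 - 360 = -313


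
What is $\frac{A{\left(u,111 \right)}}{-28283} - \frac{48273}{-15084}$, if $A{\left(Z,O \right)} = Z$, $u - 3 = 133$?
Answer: $\frac{454417945}{142206924} \approx 3.1955$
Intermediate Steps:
$u = 136$ ($u = 3 + 133 = 136$)
$\frac{A{\left(u,111 \right)}}{-28283} - \frac{48273}{-15084} = \frac{136}{-28283} - \frac{48273}{-15084} = 136 \left(- \frac{1}{28283}\right) - - \frac{16091}{5028} = - \frac{136}{28283} + \frac{16091}{5028} = \frac{454417945}{142206924}$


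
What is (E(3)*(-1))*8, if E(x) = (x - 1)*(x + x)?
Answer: -96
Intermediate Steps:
E(x) = 2*x*(-1 + x) (E(x) = (-1 + x)*(2*x) = 2*x*(-1 + x))
(E(3)*(-1))*8 = ((2*3*(-1 + 3))*(-1))*8 = ((2*3*2)*(-1))*8 = (12*(-1))*8 = -12*8 = -96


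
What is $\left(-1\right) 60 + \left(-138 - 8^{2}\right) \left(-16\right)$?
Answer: $3172$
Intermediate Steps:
$\left(-1\right) 60 + \left(-138 - 8^{2}\right) \left(-16\right) = -60 + \left(-138 - 64\right) \left(-16\right) = -60 - -3232 = -60 + 3232 = 3172$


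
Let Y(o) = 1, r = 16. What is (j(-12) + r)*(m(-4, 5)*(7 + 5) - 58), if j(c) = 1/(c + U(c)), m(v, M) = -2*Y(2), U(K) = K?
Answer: -15703/12 ≈ -1308.6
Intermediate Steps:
m(v, M) = -2 (m(v, M) = -2*1 = -2)
j(c) = 1/(2*c) (j(c) = 1/(c + c) = 1/(2*c))
(j(-12) + r)*(m(-4, 5)*(7 + 5) - 58) = ((½)/(-12) + 16)*(-2*(7 + 5) - 58) = ((½)*(-1/12) + 16)*(-2*12 - 58) = (-1/24 + 16)*(-24 - 58) = (383/24)*(-82) = -15703/12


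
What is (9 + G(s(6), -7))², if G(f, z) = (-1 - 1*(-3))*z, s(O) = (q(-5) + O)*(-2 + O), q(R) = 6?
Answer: 25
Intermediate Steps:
s(O) = (-2 + O)*(6 + O) (s(O) = (6 + O)*(-2 + O) = (-2 + O)*(6 + O))
G(f, z) = 2*z (G(f, z) = (-1 + 3)*z = 2*z)
(9 + G(s(6), -7))² = (9 + 2*(-7))² = (9 - 14)² = (-5)² = 25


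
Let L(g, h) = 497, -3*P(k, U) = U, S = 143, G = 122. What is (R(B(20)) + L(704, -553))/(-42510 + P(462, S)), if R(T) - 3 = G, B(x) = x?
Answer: -1866/127673 ≈ -0.014615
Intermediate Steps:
R(T) = 125 (R(T) = 3 + 122 = 125)
P(k, U) = -U/3
(R(B(20)) + L(704, -553))/(-42510 + P(462, S)) = (125 + 497)/(-42510 - ⅓*143) = 622/(-42510 - 143/3) = 622/(-127673/3) = 622*(-3/127673) = -1866/127673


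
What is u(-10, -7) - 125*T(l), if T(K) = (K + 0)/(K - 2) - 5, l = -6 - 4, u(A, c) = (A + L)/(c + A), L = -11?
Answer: 53251/102 ≈ 522.07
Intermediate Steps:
u(A, c) = (-11 + A)/(A + c) (u(A, c) = (A - 11)/(c + A) = (-11 + A)/(A + c))
l = -10
T(K) = -5 + K/(-2 + K) (T(K) = K/(-2 + K) - 5 = -5 + K/(-2 + K))
u(-10, -7) - 125*T(l) = (-11 - 10)/(-10 - 7) - 250*(5 - 2*(-10))/(-2 - 10) = -21/(-17) - 250*(5 + 20)/(-12) = -1/17*(-21) - 250*(-1)*25/12 = 21/17 - 125*(-25/6) = 21/17 + 3125/6 = 53251/102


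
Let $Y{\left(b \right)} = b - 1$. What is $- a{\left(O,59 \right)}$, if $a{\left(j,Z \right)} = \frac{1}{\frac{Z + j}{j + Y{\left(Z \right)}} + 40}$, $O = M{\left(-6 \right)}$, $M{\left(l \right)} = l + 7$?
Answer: $- \frac{59}{2420} \approx -0.02438$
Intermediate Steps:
$Y{\left(b \right)} = -1 + b$ ($Y{\left(b \right)} = b - 1 = -1 + b$)
$M{\left(l \right)} = 7 + l$
$O = 1$ ($O = 7 - 6 = 1$)
$a{\left(j,Z \right)} = \frac{1}{40 + \frac{Z + j}{-1 + Z + j}}$ ($a{\left(j,Z \right)} = \frac{1}{\frac{Z + j}{j + \left(-1 + Z\right)} + 40} = \frac{1}{\frac{Z + j}{-1 + Z + j} + 40} = \frac{1}{40 + \frac{Z + j}{-1 + Z + j}}$)
$- a{\left(O,59 \right)} = - \frac{-1 + 59 + 1}{-40 + 41 \cdot 59 + 41 \cdot 1} = - \frac{59}{-40 + 2419 + 41} = - \frac{59}{2420}$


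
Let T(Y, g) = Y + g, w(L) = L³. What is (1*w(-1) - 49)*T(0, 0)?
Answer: 0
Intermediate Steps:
(1*w(-1) - 49)*T(0, 0) = (1*(-1)³ - 49)*(0 + 0) = (1*(-1) - 49)*0 = (-1 - 49)*0 = -50*0 = 0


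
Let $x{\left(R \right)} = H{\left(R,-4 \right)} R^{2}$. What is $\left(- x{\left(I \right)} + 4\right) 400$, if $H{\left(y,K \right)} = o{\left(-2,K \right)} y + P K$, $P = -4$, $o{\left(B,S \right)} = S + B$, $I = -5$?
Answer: $-458400$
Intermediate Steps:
$o{\left(B,S \right)} = B + S$
$H{\left(y,K \right)} = - 4 K + y \left(-2 + K\right)$ ($H{\left(y,K \right)} = \left(-2 + K\right) y - 4 K = y \left(-2 + K\right) - 4 K = - 4 K + y \left(-2 + K\right)$)
$x{\left(R \right)} = R^{2} \left(16 - 6 R\right)$ ($x{\left(R \right)} = \left(\left(-4\right) \left(-4\right) + R \left(-2 - 4\right)\right) R^{2} = \left(16 + R \left(-6\right)\right) R^{2} = \left(16 - 6 R\right) R^{2} = R^{2} \left(16 - 6 R\right)$)
$\left(- x{\left(I \right)} + 4\right) 400 = \left(- \left(-5\right)^{2} \left(16 - -30\right) + 4\right) 400 = \left(- 25 \left(16 + 30\right) + 4\right) 400 = \left(- 25 \cdot 46 + 4\right) 400 = \left(\left(-1\right) 1150 + 4\right) 400 = \left(-1150 + 4\right) 400 = \left(-1146\right) 400 = -458400$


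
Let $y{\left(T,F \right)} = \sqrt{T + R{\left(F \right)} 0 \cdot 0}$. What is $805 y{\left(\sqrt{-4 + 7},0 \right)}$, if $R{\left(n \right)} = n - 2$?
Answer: $805 \sqrt[4]{3} \approx 1059.4$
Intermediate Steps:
$R{\left(n \right)} = -2 + n$
$y{\left(T,F \right)} = \sqrt{T}$ ($y{\left(T,F \right)} = \sqrt{T + \left(-2 + F\right) 0 \cdot 0} = \sqrt{T + 0 \cdot 0} = \sqrt{T + 0} = \sqrt{T}$)
$805 y{\left(\sqrt{-4 + 7},0 \right)} = 805 \sqrt{\sqrt{-4 + 7}} = 805 \sqrt{\sqrt{3}} = 805 \sqrt[4]{3}$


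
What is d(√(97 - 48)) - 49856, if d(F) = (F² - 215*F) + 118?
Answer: -51194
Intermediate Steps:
d(F) = 118 + F² - 215*F
d(√(97 - 48)) - 49856 = (118 + (√(97 - 48))² - 215*√(97 - 48)) - 49856 = (118 + (√49)² - 215*√49) - 49856 = (118 + 7² - 215*7) - 49856 = (118 + 49 - 1505) - 49856 = -1338 - 49856 = -51194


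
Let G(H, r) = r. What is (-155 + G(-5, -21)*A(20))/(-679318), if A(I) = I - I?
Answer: 155/679318 ≈ 0.00022817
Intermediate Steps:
A(I) = 0
(-155 + G(-5, -21)*A(20))/(-679318) = (-155 - 21*0)/(-679318) = (-155 + 0)*(-1/679318) = -155*(-1/679318) = 155/679318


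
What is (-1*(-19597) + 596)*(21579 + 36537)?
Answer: 1173536388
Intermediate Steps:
(-1*(-19597) + 596)*(21579 + 36537) = (19597 + 596)*58116 = 20193*58116 = 1173536388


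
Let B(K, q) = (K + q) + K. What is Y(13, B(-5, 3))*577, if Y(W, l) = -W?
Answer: -7501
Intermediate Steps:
B(K, q) = q + 2*K
Y(13, B(-5, 3))*577 = -1*13*577 = -13*577 = -7501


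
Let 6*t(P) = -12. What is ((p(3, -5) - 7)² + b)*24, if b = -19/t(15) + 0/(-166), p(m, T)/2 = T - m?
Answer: 12924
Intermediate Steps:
p(m, T) = -2*m + 2*T (p(m, T) = 2*(T - m) = -2*m + 2*T)
t(P) = -2 (t(P) = (⅙)*(-12) = -2)
b = 19/2 (b = -19/(-2) + 0/(-166) = -19*(-½) + 0*(-1/166) = 19/2 + 0 = 19/2 ≈ 9.5000)
((p(3, -5) - 7)² + b)*24 = (((-2*3 + 2*(-5)) - 7)² + 19/2)*24 = (((-6 - 10) - 7)² + 19/2)*24 = ((-16 - 7)² + 19/2)*24 = ((-23)² + 19/2)*24 = (529 + 19/2)*24 = (1077/2)*24 = 12924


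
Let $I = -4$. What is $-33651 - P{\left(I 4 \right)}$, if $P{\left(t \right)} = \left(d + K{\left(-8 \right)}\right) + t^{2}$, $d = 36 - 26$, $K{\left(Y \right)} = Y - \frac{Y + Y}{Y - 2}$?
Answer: $- \frac{169537}{5} \approx -33907.0$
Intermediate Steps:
$K{\left(Y \right)} = Y - \frac{2 Y}{-2 + Y}$
$d = 10$ ($d = 36 - 26 = 10$)
$P{\left(t \right)} = \frac{2}{5} + t^{2}$ ($P{\left(t \right)} = \left(10 - \frac{8 \left(-4 - 8\right)}{-2 - 8}\right) + t^{2} = \left(10 - 8 \frac{1}{-10} \left(-12\right)\right) + t^{2} = \left(10 - \left(- \frac{4}{5}\right) \left(-12\right)\right) + t^{2} = \left(10 - \frac{48}{5}\right) + t^{2} = \frac{2}{5} + t^{2}$)
$-33651 - P{\left(I 4 \right)} = -33651 - \left(\frac{2}{5} + \left(\left(-4\right) 4\right)^{2}\right) = -33651 - \left(\frac{2}{5} + \left(-16\right)^{2}\right) = -33651 - \left(\frac{2}{5} + 256\right) = -33651 - \frac{1282}{5} = - \frac{169537}{5}$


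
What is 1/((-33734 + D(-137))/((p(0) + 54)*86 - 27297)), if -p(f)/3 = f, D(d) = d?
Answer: 22653/33871 ≈ 0.66880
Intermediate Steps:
p(f) = -3*f
1/((-33734 + D(-137))/((p(0) + 54)*86 - 27297)) = 1/((-33734 - 137)/((-3*0 + 54)*86 - 27297)) = 1/(-33871/((0 + 54)*86 - 27297)) = 1/(-33871/(54*86 - 27297)) = 1/(-33871/(4644 - 27297)) = 1/(-33871/(-22653)) = 1/(-33871*(-1/22653)) = 1/(33871/22653) = 22653/33871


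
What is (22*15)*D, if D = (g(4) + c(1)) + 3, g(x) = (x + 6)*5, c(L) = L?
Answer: 17820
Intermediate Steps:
g(x) = 30 + 5*x (g(x) = (6 + x)*5 = 30 + 5*x)
D = 54 (D = ((30 + 5*4) + 1) + 3 = ((30 + 20) + 1) + 3 = (50 + 1) + 3 = 51 + 3 = 54)
(22*15)*D = (22*15)*54 = 330*54 = 17820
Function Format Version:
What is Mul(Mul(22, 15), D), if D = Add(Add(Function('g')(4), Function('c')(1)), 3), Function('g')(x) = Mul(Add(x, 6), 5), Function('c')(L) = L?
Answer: 17820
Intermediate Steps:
Function('g')(x) = Add(30, Mul(5, x)) (Function('g')(x) = Mul(Add(6, x), 5) = Add(30, Mul(5, x)))
D = 54 (D = Add(Add(Add(30, Mul(5, 4)), 1), 3) = Add(Add(Add(30, 20), 1), 3) = Add(Add(50, 1), 3) = Add(51, 3) = 54)
Mul(Mul(22, 15), D) = Mul(Mul(22, 15), 54) = Mul(330, 54) = 17820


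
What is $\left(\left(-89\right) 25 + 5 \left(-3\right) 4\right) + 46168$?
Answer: $43883$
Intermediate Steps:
$\left(\left(-89\right) 25 + 5 \left(-3\right) 4\right) + 46168 = \left(-2225 - 60\right) + 46168 = -2285 + 46168 = 43883$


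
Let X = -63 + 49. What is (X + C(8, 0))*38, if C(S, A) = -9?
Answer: -874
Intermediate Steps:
X = -14
(X + C(8, 0))*38 = (-14 - 9)*38 = -23*38 = -874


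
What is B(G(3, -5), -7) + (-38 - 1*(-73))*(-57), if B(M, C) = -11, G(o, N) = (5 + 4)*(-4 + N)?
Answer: -2006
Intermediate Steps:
G(o, N) = -36 + 9*N (G(o, N) = 9*(-4 + N) = -36 + 9*N)
B(G(3, -5), -7) + (-38 - 1*(-73))*(-57) = -11 + (-38 - 1*(-73))*(-57) = -11 + (-38 + 73)*(-57) = -11 + 35*(-57) = -11 - 1995 = -2006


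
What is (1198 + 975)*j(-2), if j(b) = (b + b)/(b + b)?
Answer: 2173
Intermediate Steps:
j(b) = 1 (j(b) = (2*b)/((2*b)) = (2*b)*(1/(2*b)) = 1)
(1198 + 975)*j(-2) = (1198 + 975)*1 = 2173*1 = 2173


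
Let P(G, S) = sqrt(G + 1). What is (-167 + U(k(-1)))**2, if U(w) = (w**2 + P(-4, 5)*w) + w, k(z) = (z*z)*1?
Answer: (165 - I*sqrt(3))**2 ≈ 27222.0 - 571.58*I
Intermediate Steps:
P(G, S) = sqrt(1 + G)
k(z) = z**2 (k(z) = z**2*1 = z**2)
U(w) = w + w**2 + I*w*sqrt(3) (U(w) = (w**2 + sqrt(1 - 4)*w) + w = (w**2 + sqrt(-3)*w) + w = (w**2 + (I*sqrt(3))*w) + w = (w**2 + I*w*sqrt(3)) + w = w + w**2 + I*w*sqrt(3))
(-167 + U(k(-1)))**2 = (-167 + (-1)**2*(1 + (-1)**2 + I*sqrt(3)))**2 = (-167 + 1*(1 + 1 + I*sqrt(3)))**2 = (-167 + 1*(2 + I*sqrt(3)))**2 = (-167 + (2 + I*sqrt(3)))**2 = (-165 + I*sqrt(3))**2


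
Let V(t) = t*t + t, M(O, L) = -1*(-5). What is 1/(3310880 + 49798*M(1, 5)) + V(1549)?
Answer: 8547069876501/3559870 ≈ 2.4010e+6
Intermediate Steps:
M(O, L) = 5
V(t) = t + t² (V(t) = t² + t = t + t²)
1/(3310880 + 49798*M(1, 5)) + V(1549) = 1/(3310880 + 49798*5) + 1549*(1 + 1549) = 1/(3310880 + 248990) + 1549*1550 = 1/3559870 + 2400950 = 8547069876501/3559870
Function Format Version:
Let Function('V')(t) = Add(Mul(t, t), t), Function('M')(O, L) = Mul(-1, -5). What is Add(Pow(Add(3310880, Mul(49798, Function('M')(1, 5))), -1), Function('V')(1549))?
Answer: Rational(8547069876501, 3559870) ≈ 2.4010e+6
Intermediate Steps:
Function('M')(O, L) = 5
Function('V')(t) = Add(t, Pow(t, 2)) (Function('V')(t) = Add(Pow(t, 2), t) = Add(t, Pow(t, 2)))
Add(Pow(Add(3310880, Mul(49798, Function('M')(1, 5))), -1), Function('V')(1549)) = Add(Pow(Add(3310880, Mul(49798, 5)), -1), Mul(1549, Add(1, 1549))) = Add(Pow(Add(3310880, 248990), -1), Mul(1549, 1550)) = Add(Pow(3559870, -1), 2400950) = Add(Rational(1, 3559870), 2400950) = Rational(8547069876501, 3559870)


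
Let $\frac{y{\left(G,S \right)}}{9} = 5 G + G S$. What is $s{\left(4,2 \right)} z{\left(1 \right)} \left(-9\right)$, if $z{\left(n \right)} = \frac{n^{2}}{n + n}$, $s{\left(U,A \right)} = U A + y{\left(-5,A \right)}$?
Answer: $\frac{2763}{2} \approx 1381.5$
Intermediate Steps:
$y{\left(G,S \right)} = 45 G + 9 G S$ ($y{\left(G,S \right)} = 9 \left(5 G + G S\right) = 45 G + 9 G S$)
$s{\left(U,A \right)} = -225 - 45 A + A U$ ($s{\left(U,A \right)} = U A + 9 \left(-5\right) \left(5 + A\right) = A U - \left(225 + 45 A\right) = -225 - 45 A + A U$)
$z{\left(n \right)} = \frac{n}{2}$ ($z{\left(n \right)} = \frac{n^{2}}{2 n} = \frac{1}{2 n} n^{2} = \frac{n}{2}$)
$s{\left(4,2 \right)} z{\left(1 \right)} \left(-9\right) = \left(-225 - 90 + 2 \cdot 4\right) \frac{1}{2} \cdot 1 \left(-9\right) = \left(-225 - 90 + 8\right) \frac{1}{2} \left(-9\right) = \left(-307\right) \frac{1}{2} \left(-9\right) = \left(- \frac{307}{2}\right) \left(-9\right) = \frac{2763}{2}$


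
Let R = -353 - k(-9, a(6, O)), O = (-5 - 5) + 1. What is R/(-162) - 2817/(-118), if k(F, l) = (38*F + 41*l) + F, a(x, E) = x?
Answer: 242809/9558 ≈ 25.404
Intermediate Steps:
O = -9 (O = -10 + 1 = -9)
k(F, l) = 39*F + 41*l
R = -248 (R = -353 - (39*(-9) + 41*6) = -353 - (-351 + 246) = -353 - 1*(-105) = -353 + 105 = -248)
R/(-162) - 2817/(-118) = -248/(-162) - 2817/(-118) = -248*(-1/162) - 2817*(-1/118) = 124/81 + 2817/118 = 242809/9558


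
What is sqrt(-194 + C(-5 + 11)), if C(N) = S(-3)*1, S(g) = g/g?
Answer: I*sqrt(193) ≈ 13.892*I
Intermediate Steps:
S(g) = 1
C(N) = 1 (C(N) = 1*1 = 1)
sqrt(-194 + C(-5 + 11)) = sqrt(-194 + 1) = sqrt(-193) = I*sqrt(193)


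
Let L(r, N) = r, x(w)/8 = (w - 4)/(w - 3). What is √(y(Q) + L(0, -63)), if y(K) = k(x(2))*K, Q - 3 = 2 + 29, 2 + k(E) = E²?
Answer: 2*√2159 ≈ 92.930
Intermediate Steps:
x(w) = 8*(-4 + w)/(-3 + w) (x(w) = 8*((w - 4)/(w - 3)) = 8*((-4 + w)/(-3 + w)) = 8*(-4 + w)/(-3 + w))
k(E) = -2 + E²
Q = 34 (Q = 3 + (2 + 29) = 3 + 31 = 34)
y(K) = 254*K (y(K) = (-2 + (8*(-4 + 2)/(-3 + 2))²)*K = (-2 + (8*(-2)/(-1))²)*K = (-2 + (8*(-1)*(-2))²)*K = (-2 + 16²)*K = (-2 + 256)*K = 254*K)
√(y(Q) + L(0, -63)) = √(254*34 + 0) = √(8636 + 0) = √8636 = 2*√2159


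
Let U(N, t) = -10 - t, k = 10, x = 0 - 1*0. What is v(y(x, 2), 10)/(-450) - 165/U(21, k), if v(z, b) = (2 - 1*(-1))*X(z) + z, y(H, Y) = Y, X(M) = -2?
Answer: 7433/900 ≈ 8.2589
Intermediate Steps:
x = 0 (x = 0 + 0 = 0)
v(z, b) = -6 + z (v(z, b) = (2 - 1*(-1))*(-2) + z = (2 + 1)*(-2) + z = 3*(-2) + z = -6 + z)
v(y(x, 2), 10)/(-450) - 165/U(21, k) = (-6 + 2)/(-450) - 165/(-10 - 1*10) = -4*(-1/450) - 165/(-10 - 10) = 2/225 - 165/(-20) = 2/225 - 165*(-1/20) = 2/225 + 33/4 = 7433/900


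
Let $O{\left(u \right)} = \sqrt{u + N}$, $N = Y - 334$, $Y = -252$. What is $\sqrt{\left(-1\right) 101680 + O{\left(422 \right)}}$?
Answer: $\sqrt{-101680 + 2 i \sqrt{41}} \approx 0.02 + 318.87 i$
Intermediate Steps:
$N = -586$ ($N = -252 - 334 = -586$)
$O{\left(u \right)} = \sqrt{-586 + u}$ ($O{\left(u \right)} = \sqrt{u - 586} = \sqrt{-586 + u}$)
$\sqrt{\left(-1\right) 101680 + O{\left(422 \right)}} = \sqrt{\left(-1\right) 101680 + \sqrt{-586 + 422}} = \sqrt{-101680 + \sqrt{-164}} = \sqrt{-101680 + 2 i \sqrt{41}}$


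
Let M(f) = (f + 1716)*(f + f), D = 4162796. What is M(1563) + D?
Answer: 14412950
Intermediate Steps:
M(f) = 2*f*(1716 + f) (M(f) = (1716 + f)*(2*f) = 2*f*(1716 + f))
M(1563) + D = 2*1563*(1716 + 1563) + 4162796 = 2*1563*3279 + 4162796 = 10250154 + 4162796 = 14412950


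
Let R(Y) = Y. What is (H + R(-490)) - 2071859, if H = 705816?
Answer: -1366533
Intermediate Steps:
(H + R(-490)) - 2071859 = (705816 - 490) - 2071859 = 705326 - 2071859 = -1366533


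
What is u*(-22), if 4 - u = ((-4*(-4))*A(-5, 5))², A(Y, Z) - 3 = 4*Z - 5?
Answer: 1824680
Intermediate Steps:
A(Y, Z) = -2 + 4*Z (A(Y, Z) = 3 + (4*Z - 5) = 3 + (-5 + 4*Z) = -2 + 4*Z)
u = -82940 (u = 4 - ((-4*(-4))*(-2 + 4*5))² = 4 - (16*(-2 + 20))² = 4 - (16*18)² = 4 - 1*288² = 4 - 1*82944 = 4 - 82944 = -82940)
u*(-22) = -82940*(-22) = 1824680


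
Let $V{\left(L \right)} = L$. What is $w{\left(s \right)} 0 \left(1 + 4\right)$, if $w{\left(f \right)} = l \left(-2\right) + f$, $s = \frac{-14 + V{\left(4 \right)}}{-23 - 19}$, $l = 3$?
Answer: $0$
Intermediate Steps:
$s = \frac{5}{21}$ ($s = \frac{-14 + 4}{-23 - 19} = - \frac{10}{-42} = \left(-10\right) \left(- \frac{1}{42}\right) = \frac{5}{21} \approx 0.2381$)
$w{\left(f \right)} = -6 + f$ ($w{\left(f \right)} = 3 \left(-2\right) + f = -6 + f$)
$w{\left(s \right)} 0 \left(1 + 4\right) = \left(-6 + \frac{5}{21}\right) 0 \left(1 + 4\right) = - \frac{121 \cdot 0 \cdot 5}{21} = \left(- \frac{121}{21}\right) 0 = 0$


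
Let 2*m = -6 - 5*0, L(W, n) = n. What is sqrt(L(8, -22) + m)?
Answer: 5*I ≈ 5.0*I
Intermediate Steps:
m = -3 (m = (-6 - 5*0)/2 = (-6 + 0)/2 = (1/2)*(-6) = -3)
sqrt(L(8, -22) + m) = sqrt(-22 - 3) = sqrt(-25) = 5*I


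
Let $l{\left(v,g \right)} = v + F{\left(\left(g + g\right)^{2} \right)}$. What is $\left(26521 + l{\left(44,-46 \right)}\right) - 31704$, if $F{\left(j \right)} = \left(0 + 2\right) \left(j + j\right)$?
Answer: $28717$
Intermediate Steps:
$F{\left(j \right)} = 4 j$ ($F{\left(j \right)} = 2 \cdot 2 j = 4 j$)
$l{\left(v,g \right)} = v + 16 g^{2}$ ($l{\left(v,g \right)} = v + 4 \left(g + g\right)^{2} = v + 4 \left(2 g\right)^{2} = v + 4 \cdot 4 g^{2} = v + 16 g^{2}$)
$\left(26521 + l{\left(44,-46 \right)}\right) - 31704 = \left(26521 + \left(44 + 16 \left(-46\right)^{2}\right)\right) - 31704 = \left(26521 + \left(44 + 16 \cdot 2116\right)\right) - 31704 = \left(26521 + \left(44 + 33856\right)\right) - 31704 = \left(26521 + 33900\right) - 31704 = 60421 - 31704 = 28717$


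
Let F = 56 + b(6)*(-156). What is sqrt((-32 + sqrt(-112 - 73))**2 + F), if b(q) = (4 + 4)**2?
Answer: sqrt(-9928 + (-32 + I*sqrt(185))**2) ≈ 4.5602 - 95.445*I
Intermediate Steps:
b(q) = 64 (b(q) = 8**2 = 64)
F = -9928 (F = 56 + 64*(-156) = 56 - 9984 = -9928)
sqrt((-32 + sqrt(-112 - 73))**2 + F) = sqrt((-32 + sqrt(-112 - 73))**2 - 9928) = sqrt((-32 + sqrt(-185))**2 - 9928) = sqrt((-32 + I*sqrt(185))**2 - 9928) = sqrt(-9928 + (-32 + I*sqrt(185))**2)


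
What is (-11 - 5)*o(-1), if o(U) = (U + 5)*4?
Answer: -256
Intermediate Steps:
o(U) = 20 + 4*U (o(U) = (5 + U)*4 = 20 + 4*U)
(-11 - 5)*o(-1) = (-11 - 5)*(20 + 4*(-1)) = -16*(20 - 4) = -16*16 = -256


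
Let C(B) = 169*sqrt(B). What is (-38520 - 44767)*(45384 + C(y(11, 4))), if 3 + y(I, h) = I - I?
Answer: -3779897208 - 14075503*I*sqrt(3) ≈ -3.7799e+9 - 2.4379e+7*I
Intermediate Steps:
y(I, h) = -3 (y(I, h) = -3 + (I - I) = -3 + 0 = -3)
(-38520 - 44767)*(45384 + C(y(11, 4))) = (-38520 - 44767)*(45384 + 169*sqrt(-3)) = -83287*(45384 + 169*(I*sqrt(3))) = -83287*(45384 + 169*I*sqrt(3)) = -3779897208 - 14075503*I*sqrt(3)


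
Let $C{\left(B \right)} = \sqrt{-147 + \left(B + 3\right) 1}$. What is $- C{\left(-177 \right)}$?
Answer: $- i \sqrt{321} \approx - 17.916 i$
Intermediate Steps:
$C{\left(B \right)} = \sqrt{-144 + B}$ ($C{\left(B \right)} = \sqrt{-147 + \left(3 + B\right) 1} = \sqrt{-147 + \left(3 + B\right)} = \sqrt{-144 + B}$)
$- C{\left(-177 \right)} = - \sqrt{-144 - 177} = - \sqrt{-321} = - i \sqrt{321}$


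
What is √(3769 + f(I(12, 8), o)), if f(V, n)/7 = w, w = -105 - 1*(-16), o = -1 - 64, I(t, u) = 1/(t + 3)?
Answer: 11*√26 ≈ 56.089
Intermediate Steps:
I(t, u) = 1/(3 + t)
o = -65
w = -89 (w = -105 + 16 = -89)
f(V, n) = -623 (f(V, n) = 7*(-89) = -623)
√(3769 + f(I(12, 8), o)) = √(3769 - 623) = √3146 = 11*√26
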